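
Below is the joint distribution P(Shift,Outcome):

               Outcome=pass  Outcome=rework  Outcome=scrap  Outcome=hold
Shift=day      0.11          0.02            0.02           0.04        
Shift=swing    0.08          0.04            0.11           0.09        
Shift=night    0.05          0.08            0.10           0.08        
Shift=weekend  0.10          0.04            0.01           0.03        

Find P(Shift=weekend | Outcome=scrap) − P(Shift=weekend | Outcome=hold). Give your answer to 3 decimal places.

-0.083

P(Outcome=scrap) = 0.02 + 0.11 + 0.10 + 0.01 = 0.24; P(Shift=weekend | Outcome=scrap) = 0.01/0.24 = 0.0417.
P(Outcome=hold) = 0.04 + 0.09 + 0.08 + 0.03 = 0.24; P(Shift=weekend | Outcome=hold) = 0.03/0.24 = 0.1250.
Difference = -0.083.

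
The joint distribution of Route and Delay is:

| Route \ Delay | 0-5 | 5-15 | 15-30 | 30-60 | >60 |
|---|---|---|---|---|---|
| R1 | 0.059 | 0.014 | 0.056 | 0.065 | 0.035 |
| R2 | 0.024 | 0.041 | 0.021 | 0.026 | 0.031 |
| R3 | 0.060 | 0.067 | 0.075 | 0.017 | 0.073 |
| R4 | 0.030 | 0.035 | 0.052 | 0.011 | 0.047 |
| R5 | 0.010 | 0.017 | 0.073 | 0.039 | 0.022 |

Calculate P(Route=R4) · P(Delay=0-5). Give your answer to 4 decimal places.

0.0320

P(Route=R4) = 0.030 + 0.035 + 0.052 + 0.011 + 0.047 = 0.175.
P(Delay=0-5) = 0.059 + 0.024 + 0.060 + 0.030 + 0.010 = 0.183.
Product: 0.175 × 0.183 = 0.0320.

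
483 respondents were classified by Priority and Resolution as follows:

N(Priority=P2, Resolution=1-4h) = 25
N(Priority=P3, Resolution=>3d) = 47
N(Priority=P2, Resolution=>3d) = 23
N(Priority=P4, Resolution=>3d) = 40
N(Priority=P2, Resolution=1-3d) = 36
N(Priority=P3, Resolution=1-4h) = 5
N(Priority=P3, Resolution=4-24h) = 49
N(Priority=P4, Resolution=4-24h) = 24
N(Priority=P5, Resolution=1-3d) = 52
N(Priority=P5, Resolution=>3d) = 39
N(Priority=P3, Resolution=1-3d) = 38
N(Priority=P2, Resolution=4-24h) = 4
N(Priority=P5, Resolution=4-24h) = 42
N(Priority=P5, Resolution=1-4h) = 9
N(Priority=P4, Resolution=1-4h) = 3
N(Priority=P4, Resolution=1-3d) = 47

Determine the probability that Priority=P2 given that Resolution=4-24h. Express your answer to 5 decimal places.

0.03361

Total with Resolution=4-24h: 4 + 49 + 24 + 42 = 119.
P(Priority=P2 | Resolution=4-24h) = 4/119 = 0.03361.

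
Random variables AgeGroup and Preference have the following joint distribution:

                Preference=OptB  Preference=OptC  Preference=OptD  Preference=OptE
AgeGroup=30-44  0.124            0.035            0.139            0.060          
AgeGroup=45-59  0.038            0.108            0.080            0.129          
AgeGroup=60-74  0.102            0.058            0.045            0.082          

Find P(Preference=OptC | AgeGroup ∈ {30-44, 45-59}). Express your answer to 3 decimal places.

0.201

P(AgeGroup=30-44) = 0.124 + 0.035 + 0.139 + 0.060 = 0.358.
P(AgeGroup=45-59) = 0.038 + 0.108 + 0.080 + 0.129 = 0.355.
P(AgeGroup ∈ {30-44, 45-59}) = 0.358 + 0.355 = 0.713; P(Preference=OptC, AgeGroup ∈ {30-44, 45-59}) = 0.035 + 0.108 = 0.143.
P(Preference=OptC | AgeGroup ∈ {30-44, 45-59}) = 0.143/0.713 = 0.201.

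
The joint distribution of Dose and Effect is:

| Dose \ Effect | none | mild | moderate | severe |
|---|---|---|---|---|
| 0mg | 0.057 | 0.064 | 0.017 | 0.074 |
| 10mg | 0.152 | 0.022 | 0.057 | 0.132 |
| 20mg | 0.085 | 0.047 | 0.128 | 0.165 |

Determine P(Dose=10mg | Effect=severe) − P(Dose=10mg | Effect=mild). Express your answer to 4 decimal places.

P(Effect=severe) = 0.074 + 0.132 + 0.165 = 0.371; P(Dose=10mg | Effect=severe) = 0.132/0.371 = 0.35580.
P(Effect=mild) = 0.064 + 0.022 + 0.047 = 0.133; P(Dose=10mg | Effect=mild) = 0.022/0.133 = 0.16541.
Difference = 0.1904.

0.1904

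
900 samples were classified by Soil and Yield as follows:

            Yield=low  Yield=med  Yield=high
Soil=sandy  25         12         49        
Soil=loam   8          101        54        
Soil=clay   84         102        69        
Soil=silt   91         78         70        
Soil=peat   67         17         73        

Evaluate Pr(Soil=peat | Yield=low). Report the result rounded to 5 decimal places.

Total with Yield=low: 25 + 8 + 84 + 91 + 67 = 275.
P(Soil=peat | Yield=low) = 67/275 = 0.24364.

0.24364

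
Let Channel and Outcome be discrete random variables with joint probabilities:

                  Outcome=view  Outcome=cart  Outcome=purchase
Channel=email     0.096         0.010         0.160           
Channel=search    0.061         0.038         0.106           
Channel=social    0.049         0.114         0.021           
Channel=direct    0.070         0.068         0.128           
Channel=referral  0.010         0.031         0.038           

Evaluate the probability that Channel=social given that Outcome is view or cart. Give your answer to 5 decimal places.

0.29799

P(Outcome=view) = 0.096 + 0.061 + 0.049 + 0.070 + 0.010 = 0.286.
P(Outcome=cart) = 0.010 + 0.038 + 0.114 + 0.068 + 0.031 = 0.261.
P(Outcome ∈ {view, cart}) = 0.286 + 0.261 = 0.547; P(Channel=social, Outcome ∈ {view, cart}) = 0.049 + 0.114 = 0.163.
P(Channel=social | Outcome ∈ {view, cart}) = 0.163/0.547 = 0.29799.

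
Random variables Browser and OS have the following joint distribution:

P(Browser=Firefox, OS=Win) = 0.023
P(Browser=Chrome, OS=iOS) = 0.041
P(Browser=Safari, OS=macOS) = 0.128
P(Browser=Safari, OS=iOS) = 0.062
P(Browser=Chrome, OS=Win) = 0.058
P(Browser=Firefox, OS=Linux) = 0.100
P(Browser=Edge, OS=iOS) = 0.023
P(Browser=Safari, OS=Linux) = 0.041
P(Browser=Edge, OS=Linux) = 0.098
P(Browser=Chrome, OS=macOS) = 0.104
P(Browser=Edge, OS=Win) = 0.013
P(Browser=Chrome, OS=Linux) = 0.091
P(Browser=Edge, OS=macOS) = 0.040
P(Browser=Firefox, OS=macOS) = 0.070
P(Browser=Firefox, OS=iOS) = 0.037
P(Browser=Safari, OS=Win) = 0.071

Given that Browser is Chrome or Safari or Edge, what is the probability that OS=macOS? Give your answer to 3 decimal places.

0.353

P(Browser=Chrome) = 0.058 + 0.104 + 0.091 + 0.041 = 0.294.
P(Browser=Safari) = 0.071 + 0.128 + 0.041 + 0.062 = 0.302.
P(Browser=Edge) = 0.013 + 0.040 + 0.098 + 0.023 = 0.174.
P(Browser ∈ {Chrome, Safari, Edge}) = 0.294 + 0.302 + 0.174 = 0.770; P(OS=macOS, Browser ∈ {Chrome, Safari, Edge}) = 0.104 + 0.128 + 0.040 = 0.272.
P(OS=macOS | Browser ∈ {Chrome, Safari, Edge}) = 0.272/0.770 = 0.353.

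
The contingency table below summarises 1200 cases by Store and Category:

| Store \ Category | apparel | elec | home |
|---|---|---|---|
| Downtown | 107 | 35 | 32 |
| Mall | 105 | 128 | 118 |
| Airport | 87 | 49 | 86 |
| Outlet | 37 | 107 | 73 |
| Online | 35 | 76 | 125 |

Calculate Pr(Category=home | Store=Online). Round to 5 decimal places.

Total with Store=Online: 35 + 76 + 125 = 236.
P(Category=home | Store=Online) = 125/236 = 0.52966.

0.52966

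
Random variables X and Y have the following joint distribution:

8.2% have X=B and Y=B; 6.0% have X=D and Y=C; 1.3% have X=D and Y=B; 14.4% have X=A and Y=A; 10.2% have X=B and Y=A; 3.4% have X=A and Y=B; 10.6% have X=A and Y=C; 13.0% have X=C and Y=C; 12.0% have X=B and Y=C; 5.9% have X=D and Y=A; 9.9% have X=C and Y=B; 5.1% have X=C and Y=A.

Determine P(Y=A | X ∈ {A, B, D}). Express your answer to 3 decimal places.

0.424

P(X=A) = 0.144 + 0.034 + 0.106 = 0.284.
P(X=B) = 0.102 + 0.082 + 0.120 = 0.304.
P(X=D) = 0.059 + 0.013 + 0.060 = 0.132.
P(X ∈ {A, B, D}) = 0.284 + 0.304 + 0.132 = 0.720; P(Y=A, X ∈ {A, B, D}) = 0.144 + 0.102 + 0.059 = 0.305.
P(Y=A | X ∈ {A, B, D}) = 0.305/0.720 = 0.424.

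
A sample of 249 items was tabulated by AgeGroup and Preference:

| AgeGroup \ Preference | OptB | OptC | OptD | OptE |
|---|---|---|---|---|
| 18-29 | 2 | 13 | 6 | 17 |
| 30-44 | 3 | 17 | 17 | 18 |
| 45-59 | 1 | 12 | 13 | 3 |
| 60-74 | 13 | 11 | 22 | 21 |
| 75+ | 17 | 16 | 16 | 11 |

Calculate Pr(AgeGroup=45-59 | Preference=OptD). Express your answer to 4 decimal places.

0.1757

Total with Preference=OptD: 6 + 17 + 13 + 22 + 16 = 74.
P(AgeGroup=45-59 | Preference=OptD) = 13/74 = 0.1757.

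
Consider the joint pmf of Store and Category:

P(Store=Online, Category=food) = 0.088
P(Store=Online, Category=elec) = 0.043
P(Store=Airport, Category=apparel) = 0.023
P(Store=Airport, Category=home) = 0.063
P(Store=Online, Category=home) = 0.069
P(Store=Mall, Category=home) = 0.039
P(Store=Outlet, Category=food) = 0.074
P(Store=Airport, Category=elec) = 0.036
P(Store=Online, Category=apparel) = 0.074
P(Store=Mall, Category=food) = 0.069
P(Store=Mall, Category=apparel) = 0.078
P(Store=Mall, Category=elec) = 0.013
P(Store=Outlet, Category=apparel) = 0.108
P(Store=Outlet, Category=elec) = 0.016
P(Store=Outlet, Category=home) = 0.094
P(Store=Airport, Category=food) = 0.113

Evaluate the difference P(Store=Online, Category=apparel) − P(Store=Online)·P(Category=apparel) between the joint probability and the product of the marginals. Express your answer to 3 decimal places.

P(Store=Online) = 0.088 + 0.074 + 0.043 + 0.069 = 0.274.
P(Category=apparel) = 0.078 + 0.023 + 0.108 + 0.074 = 0.283.
P(Store=Online, Category=apparel) − P(Store=Online)P(Category=apparel) = 0.074 − 0.274×0.283 = -0.004.

-0.004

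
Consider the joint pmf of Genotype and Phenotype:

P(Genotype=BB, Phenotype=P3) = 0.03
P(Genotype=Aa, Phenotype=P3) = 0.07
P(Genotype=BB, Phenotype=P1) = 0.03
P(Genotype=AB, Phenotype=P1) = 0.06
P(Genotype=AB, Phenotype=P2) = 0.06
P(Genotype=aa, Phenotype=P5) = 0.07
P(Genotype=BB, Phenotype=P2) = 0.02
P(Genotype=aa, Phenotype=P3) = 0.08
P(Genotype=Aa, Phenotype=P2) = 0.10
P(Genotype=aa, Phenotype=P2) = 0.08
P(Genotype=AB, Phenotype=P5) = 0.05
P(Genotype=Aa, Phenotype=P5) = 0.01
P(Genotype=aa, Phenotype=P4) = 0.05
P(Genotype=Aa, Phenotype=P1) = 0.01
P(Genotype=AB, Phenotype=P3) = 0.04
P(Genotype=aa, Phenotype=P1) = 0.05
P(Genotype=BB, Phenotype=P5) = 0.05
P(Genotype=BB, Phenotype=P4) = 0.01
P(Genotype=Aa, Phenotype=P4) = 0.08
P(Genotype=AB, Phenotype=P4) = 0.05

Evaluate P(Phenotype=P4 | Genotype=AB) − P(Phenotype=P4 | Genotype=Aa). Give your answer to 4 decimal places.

P(Genotype=AB) = 0.06 + 0.06 + 0.04 + 0.05 + 0.05 = 0.26; P(Phenotype=P4 | Genotype=AB) = 0.05/0.26 = 0.19231.
P(Genotype=Aa) = 0.01 + 0.10 + 0.07 + 0.08 + 0.01 = 0.27; P(Phenotype=P4 | Genotype=Aa) = 0.08/0.27 = 0.29630.
Difference = -0.1040.

-0.1040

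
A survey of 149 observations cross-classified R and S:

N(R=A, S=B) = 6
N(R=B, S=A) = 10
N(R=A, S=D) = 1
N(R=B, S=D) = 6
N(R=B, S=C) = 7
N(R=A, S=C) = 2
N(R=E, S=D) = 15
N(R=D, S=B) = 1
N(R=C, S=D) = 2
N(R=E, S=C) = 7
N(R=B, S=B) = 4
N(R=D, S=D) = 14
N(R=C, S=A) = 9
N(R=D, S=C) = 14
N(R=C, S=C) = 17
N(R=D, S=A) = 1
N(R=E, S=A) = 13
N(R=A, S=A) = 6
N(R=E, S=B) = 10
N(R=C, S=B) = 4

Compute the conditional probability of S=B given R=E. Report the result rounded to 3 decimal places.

Total with R=E: 13 + 10 + 7 + 15 = 45.
P(S=B | R=E) = 10/45 = 0.222.

0.222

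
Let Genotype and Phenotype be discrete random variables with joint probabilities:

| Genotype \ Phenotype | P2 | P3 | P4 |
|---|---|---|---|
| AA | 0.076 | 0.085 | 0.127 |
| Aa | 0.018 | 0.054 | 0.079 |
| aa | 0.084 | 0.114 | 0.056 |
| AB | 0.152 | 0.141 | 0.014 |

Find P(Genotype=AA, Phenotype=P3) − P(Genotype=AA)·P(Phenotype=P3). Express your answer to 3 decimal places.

-0.028

P(Genotype=AA) = 0.076 + 0.085 + 0.127 = 0.288.
P(Phenotype=P3) = 0.085 + 0.054 + 0.114 + 0.141 = 0.394.
P(Genotype=AA, Phenotype=P3) − P(Genotype=AA)P(Phenotype=P3) = 0.085 − 0.288×0.394 = -0.028.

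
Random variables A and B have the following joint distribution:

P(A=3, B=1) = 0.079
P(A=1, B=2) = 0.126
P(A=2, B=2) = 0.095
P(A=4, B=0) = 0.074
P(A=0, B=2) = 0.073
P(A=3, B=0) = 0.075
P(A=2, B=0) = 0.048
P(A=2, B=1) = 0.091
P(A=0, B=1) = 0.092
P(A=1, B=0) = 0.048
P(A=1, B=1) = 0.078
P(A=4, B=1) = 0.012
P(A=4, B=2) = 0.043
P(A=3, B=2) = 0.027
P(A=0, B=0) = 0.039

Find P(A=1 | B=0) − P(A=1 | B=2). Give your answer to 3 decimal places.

-0.177

P(B=0) = 0.039 + 0.048 + 0.048 + 0.075 + 0.074 = 0.284; P(A=1 | B=0) = 0.048/0.284 = 0.1690.
P(B=2) = 0.073 + 0.126 + 0.095 + 0.027 + 0.043 = 0.364; P(A=1 | B=2) = 0.126/0.364 = 0.3462.
Difference = -0.177.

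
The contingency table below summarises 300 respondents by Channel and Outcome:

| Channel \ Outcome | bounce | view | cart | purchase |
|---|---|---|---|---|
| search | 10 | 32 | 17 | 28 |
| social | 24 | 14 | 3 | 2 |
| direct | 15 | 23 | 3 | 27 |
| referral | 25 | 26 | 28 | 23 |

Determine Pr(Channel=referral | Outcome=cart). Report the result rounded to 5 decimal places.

0.54902

Total with Outcome=cart: 17 + 3 + 3 + 28 = 51.
P(Channel=referral | Outcome=cart) = 28/51 = 0.54902.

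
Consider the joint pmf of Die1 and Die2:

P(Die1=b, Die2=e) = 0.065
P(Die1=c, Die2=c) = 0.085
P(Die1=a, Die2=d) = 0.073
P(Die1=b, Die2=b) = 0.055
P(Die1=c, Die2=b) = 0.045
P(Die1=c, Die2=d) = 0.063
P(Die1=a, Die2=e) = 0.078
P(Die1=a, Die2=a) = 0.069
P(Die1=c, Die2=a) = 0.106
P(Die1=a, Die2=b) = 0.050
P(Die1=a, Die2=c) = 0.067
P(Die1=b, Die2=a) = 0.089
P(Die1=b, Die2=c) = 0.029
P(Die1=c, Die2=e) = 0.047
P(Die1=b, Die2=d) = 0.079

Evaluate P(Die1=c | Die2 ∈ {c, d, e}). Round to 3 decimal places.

P(Die2=c) = 0.067 + 0.029 + 0.085 = 0.181.
P(Die2=d) = 0.073 + 0.079 + 0.063 = 0.215.
P(Die2=e) = 0.078 + 0.065 + 0.047 = 0.190.
P(Die2 ∈ {c, d, e}) = 0.181 + 0.215 + 0.190 = 0.586; P(Die1=c, Die2 ∈ {c, d, e}) = 0.085 + 0.063 + 0.047 = 0.195.
P(Die1=c | Die2 ∈ {c, d, e}) = 0.195/0.586 = 0.333.

0.333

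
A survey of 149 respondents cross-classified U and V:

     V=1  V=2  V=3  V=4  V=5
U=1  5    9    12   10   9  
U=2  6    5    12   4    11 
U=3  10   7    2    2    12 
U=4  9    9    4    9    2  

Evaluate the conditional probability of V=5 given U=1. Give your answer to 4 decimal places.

0.2000

Total with U=1: 5 + 9 + 12 + 10 + 9 = 45.
P(V=5 | U=1) = 9/45 = 0.2000.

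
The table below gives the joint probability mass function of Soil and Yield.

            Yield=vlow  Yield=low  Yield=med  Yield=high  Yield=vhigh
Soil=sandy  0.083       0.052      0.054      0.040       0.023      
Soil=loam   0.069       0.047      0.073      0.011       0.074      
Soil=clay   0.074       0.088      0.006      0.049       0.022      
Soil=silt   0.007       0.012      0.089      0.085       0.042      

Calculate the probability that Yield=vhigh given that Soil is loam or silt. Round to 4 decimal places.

0.2279

P(Soil=loam) = 0.069 + 0.047 + 0.073 + 0.011 + 0.074 = 0.274.
P(Soil=silt) = 0.007 + 0.012 + 0.089 + 0.085 + 0.042 = 0.235.
P(Soil ∈ {loam, silt}) = 0.274 + 0.235 = 0.509; P(Yield=vhigh, Soil ∈ {loam, silt}) = 0.074 + 0.042 = 0.116.
P(Yield=vhigh | Soil ∈ {loam, silt}) = 0.116/0.509 = 0.2279.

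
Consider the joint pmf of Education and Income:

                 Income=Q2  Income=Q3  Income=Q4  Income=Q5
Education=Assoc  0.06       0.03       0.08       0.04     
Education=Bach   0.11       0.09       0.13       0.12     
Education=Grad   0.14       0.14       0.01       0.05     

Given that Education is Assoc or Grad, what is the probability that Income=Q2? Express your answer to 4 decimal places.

0.3636

P(Education=Assoc) = 0.06 + 0.03 + 0.08 + 0.04 = 0.21.
P(Education=Grad) = 0.14 + 0.14 + 0.01 + 0.05 = 0.34.
P(Education ∈ {Assoc, Grad}) = 0.21 + 0.34 = 0.55; P(Income=Q2, Education ∈ {Assoc, Grad}) = 0.06 + 0.14 = 0.20.
P(Income=Q2 | Education ∈ {Assoc, Grad}) = 0.20/0.55 = 0.3636.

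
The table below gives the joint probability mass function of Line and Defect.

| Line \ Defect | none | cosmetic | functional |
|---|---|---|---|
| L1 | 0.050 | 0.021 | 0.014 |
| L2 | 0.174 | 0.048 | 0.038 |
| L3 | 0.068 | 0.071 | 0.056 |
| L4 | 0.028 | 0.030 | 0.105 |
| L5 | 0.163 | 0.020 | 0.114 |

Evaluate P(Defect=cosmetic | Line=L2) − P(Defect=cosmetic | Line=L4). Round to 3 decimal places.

0.001

P(Line=L2) = 0.174 + 0.048 + 0.038 = 0.260; P(Defect=cosmetic | Line=L2) = 0.048/0.260 = 0.1846.
P(Line=L4) = 0.028 + 0.030 + 0.105 = 0.163; P(Defect=cosmetic | Line=L4) = 0.030/0.163 = 0.1840.
Difference = 0.001.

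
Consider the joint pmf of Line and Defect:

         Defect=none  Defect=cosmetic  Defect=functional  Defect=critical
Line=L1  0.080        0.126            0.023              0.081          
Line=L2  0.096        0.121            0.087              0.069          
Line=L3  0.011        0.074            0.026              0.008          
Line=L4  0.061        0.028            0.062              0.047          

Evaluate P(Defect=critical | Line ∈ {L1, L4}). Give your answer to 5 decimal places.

P(Line=L1) = 0.080 + 0.126 + 0.023 + 0.081 = 0.310.
P(Line=L4) = 0.061 + 0.028 + 0.062 + 0.047 = 0.198.
P(Line ∈ {L1, L4}) = 0.310 + 0.198 = 0.508; P(Defect=critical, Line ∈ {L1, L4}) = 0.081 + 0.047 = 0.128.
P(Defect=critical | Line ∈ {L1, L4}) = 0.128/0.508 = 0.25197.

0.25197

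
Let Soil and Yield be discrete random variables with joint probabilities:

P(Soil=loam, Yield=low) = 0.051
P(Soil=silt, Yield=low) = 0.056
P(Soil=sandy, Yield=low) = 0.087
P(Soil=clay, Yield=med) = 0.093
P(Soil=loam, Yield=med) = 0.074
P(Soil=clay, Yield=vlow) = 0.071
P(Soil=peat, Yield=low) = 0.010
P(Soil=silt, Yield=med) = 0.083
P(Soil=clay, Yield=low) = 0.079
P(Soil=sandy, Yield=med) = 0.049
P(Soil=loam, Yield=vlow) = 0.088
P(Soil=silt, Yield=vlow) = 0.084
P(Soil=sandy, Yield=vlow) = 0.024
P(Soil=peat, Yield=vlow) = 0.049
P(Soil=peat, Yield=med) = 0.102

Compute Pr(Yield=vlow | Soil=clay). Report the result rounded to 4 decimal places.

P(Soil=clay) = 0.071 + 0.079 + 0.093 = 0.243.
P(Yield=vlow | Soil=clay) = 0.071/0.243 = 0.2922.

0.2922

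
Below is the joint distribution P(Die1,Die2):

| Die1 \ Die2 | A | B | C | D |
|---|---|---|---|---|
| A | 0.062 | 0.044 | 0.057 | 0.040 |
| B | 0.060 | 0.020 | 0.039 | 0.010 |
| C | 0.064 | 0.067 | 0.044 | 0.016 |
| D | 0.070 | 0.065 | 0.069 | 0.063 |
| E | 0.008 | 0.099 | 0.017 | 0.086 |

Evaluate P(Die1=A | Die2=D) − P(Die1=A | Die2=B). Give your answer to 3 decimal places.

P(Die2=D) = 0.040 + 0.010 + 0.016 + 0.063 + 0.086 = 0.215; P(Die1=A | Die2=D) = 0.040/0.215 = 0.1860.
P(Die2=B) = 0.044 + 0.020 + 0.067 + 0.065 + 0.099 = 0.295; P(Die1=A | Die2=B) = 0.044/0.295 = 0.1492.
Difference = 0.037.

0.037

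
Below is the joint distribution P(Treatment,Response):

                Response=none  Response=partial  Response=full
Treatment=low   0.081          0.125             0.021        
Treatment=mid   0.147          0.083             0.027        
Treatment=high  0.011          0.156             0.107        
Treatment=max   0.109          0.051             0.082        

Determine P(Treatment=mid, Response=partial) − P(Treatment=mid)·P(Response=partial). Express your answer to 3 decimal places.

-0.024

P(Treatment=mid) = 0.147 + 0.083 + 0.027 = 0.257.
P(Response=partial) = 0.125 + 0.083 + 0.156 + 0.051 = 0.415.
P(Treatment=mid, Response=partial) − P(Treatment=mid)P(Response=partial) = 0.083 − 0.257×0.415 = -0.024.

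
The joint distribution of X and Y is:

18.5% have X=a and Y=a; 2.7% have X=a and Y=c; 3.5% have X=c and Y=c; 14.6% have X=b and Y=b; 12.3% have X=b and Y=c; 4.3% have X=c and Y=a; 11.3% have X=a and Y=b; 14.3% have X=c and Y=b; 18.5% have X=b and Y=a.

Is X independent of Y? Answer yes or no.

no

P(X=c) = 0.221 and P(Y=b) = 0.402, so their product is 0.08884, but P(X=c, Y=b) = 0.143. Since these differ, X and Y are not independent.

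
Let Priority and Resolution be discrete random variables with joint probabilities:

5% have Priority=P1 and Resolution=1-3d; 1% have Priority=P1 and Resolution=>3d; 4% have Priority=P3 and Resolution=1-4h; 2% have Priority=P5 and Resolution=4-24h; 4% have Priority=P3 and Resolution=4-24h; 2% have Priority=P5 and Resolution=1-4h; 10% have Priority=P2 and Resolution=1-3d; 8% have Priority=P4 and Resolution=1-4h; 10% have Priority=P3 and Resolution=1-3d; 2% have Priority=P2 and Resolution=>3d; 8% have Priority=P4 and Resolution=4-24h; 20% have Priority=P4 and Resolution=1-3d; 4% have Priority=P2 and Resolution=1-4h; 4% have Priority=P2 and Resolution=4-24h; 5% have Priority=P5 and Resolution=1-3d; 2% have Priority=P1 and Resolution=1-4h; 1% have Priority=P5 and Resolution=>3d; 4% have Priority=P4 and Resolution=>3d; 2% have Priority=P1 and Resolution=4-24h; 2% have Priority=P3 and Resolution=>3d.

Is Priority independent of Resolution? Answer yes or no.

Every cell satisfies P(Priority,Resolution) = P(Priority)·P(Resolution). For instance P(Priority=P2) = 0.20, P(Resolution=1-3d) = 0.50, and 0.20×0.50 = 0.10 matches the joint entry. So Priority and Resolution are independent.

yes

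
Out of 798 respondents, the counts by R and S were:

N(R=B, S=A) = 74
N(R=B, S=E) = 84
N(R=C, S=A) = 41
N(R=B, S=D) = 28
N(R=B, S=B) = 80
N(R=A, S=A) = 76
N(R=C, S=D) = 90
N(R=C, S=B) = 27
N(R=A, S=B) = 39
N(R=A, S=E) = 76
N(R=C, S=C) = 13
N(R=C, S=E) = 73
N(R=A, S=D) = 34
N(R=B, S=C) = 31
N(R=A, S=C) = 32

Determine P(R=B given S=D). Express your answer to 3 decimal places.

0.184

Total with S=D: 34 + 28 + 90 = 152.
P(R=B | S=D) = 28/152 = 0.184.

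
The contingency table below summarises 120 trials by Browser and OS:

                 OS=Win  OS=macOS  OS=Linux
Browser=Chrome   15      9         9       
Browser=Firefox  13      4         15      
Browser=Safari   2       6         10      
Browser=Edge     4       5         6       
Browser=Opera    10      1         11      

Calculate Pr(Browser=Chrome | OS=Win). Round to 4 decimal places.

0.3409

Total with OS=Win: 15 + 13 + 2 + 4 + 10 = 44.
P(Browser=Chrome | OS=Win) = 15/44 = 0.3409.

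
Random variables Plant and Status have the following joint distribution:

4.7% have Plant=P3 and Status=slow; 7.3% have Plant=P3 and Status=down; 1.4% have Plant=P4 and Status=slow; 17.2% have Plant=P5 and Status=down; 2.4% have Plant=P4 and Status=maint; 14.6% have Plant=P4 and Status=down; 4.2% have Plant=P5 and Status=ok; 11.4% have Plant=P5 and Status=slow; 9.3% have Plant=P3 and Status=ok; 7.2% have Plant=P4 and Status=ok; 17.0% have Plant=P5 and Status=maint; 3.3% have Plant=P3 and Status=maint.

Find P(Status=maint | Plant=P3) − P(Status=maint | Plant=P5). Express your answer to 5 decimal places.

P(Plant=P3) = 0.093 + 0.047 + 0.073 + 0.033 = 0.246; P(Status=maint | Plant=P3) = 0.033/0.246 = 0.134146.
P(Plant=P5) = 0.042 + 0.114 + 0.172 + 0.170 = 0.498; P(Status=maint | Plant=P5) = 0.170/0.498 = 0.341365.
Difference = -0.20722.

-0.20722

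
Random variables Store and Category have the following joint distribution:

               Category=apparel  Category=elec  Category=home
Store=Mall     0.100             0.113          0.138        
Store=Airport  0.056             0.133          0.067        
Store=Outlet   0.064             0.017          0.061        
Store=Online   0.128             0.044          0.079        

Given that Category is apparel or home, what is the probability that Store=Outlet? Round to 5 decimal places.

0.18038

P(Category=apparel) = 0.100 + 0.056 + 0.064 + 0.128 = 0.348.
P(Category=home) = 0.138 + 0.067 + 0.061 + 0.079 = 0.345.
P(Category ∈ {apparel, home}) = 0.348 + 0.345 = 0.693; P(Store=Outlet, Category ∈ {apparel, home}) = 0.064 + 0.061 = 0.125.
P(Store=Outlet | Category ∈ {apparel, home}) = 0.125/0.693 = 0.18038.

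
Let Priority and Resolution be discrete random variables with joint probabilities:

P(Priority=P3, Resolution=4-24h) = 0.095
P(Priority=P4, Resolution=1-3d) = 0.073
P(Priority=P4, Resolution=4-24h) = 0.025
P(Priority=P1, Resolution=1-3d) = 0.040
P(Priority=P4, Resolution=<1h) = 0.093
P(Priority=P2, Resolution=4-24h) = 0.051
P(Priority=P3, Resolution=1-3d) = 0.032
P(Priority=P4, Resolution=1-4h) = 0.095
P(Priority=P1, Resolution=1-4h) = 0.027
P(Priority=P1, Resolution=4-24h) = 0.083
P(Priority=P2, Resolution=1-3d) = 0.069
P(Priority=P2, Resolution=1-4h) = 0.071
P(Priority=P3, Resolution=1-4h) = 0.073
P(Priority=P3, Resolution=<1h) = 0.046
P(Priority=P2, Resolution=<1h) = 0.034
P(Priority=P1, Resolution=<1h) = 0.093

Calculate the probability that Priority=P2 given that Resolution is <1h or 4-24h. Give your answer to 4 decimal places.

0.1635

P(Resolution=<1h) = 0.093 + 0.034 + 0.046 + 0.093 = 0.266.
P(Resolution=4-24h) = 0.083 + 0.051 + 0.095 + 0.025 = 0.254.
P(Resolution ∈ {<1h, 4-24h}) = 0.266 + 0.254 = 0.520; P(Priority=P2, Resolution ∈ {<1h, 4-24h}) = 0.034 + 0.051 = 0.085.
P(Priority=P2 | Resolution ∈ {<1h, 4-24h}) = 0.085/0.520 = 0.1635.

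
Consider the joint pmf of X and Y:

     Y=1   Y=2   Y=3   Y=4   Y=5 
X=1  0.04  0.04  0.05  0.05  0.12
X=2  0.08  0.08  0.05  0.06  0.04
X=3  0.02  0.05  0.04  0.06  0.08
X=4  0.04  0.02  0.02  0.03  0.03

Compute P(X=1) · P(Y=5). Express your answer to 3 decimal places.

P(X=1) = 0.04 + 0.04 + 0.05 + 0.05 + 0.12 = 0.30.
P(Y=5) = 0.12 + 0.04 + 0.08 + 0.03 = 0.27.
Product: 0.30 × 0.27 = 0.081.

0.081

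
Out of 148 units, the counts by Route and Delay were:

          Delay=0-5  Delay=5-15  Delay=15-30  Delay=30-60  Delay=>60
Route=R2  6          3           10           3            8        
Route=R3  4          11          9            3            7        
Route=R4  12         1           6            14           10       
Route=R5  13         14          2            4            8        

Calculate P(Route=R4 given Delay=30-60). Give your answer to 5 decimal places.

Total with Delay=30-60: 3 + 3 + 14 + 4 = 24.
P(Route=R4 | Delay=30-60) = 14/24 = 0.58333.

0.58333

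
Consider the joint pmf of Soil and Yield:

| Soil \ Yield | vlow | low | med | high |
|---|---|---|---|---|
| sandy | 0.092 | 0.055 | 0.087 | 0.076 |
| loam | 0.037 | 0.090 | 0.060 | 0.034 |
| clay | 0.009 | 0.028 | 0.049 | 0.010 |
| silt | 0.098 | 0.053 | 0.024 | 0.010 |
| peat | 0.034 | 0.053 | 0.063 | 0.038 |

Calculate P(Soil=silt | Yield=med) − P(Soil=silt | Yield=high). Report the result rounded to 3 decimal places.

0.025

P(Yield=med) = 0.087 + 0.060 + 0.049 + 0.024 + 0.063 = 0.283; P(Soil=silt | Yield=med) = 0.024/0.283 = 0.0848.
P(Yield=high) = 0.076 + 0.034 + 0.010 + 0.010 + 0.038 = 0.168; P(Soil=silt | Yield=high) = 0.010/0.168 = 0.0595.
Difference = 0.025.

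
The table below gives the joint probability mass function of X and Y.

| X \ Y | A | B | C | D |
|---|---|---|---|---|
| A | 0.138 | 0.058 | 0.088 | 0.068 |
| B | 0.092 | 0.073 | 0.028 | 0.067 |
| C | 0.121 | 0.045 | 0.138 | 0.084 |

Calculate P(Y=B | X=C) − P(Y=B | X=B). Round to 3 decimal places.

-0.165

P(X=C) = 0.121 + 0.045 + 0.138 + 0.084 = 0.388; P(Y=B | X=C) = 0.045/0.388 = 0.1160.
P(X=B) = 0.092 + 0.073 + 0.028 + 0.067 = 0.260; P(Y=B | X=B) = 0.073/0.260 = 0.2808.
Difference = -0.165.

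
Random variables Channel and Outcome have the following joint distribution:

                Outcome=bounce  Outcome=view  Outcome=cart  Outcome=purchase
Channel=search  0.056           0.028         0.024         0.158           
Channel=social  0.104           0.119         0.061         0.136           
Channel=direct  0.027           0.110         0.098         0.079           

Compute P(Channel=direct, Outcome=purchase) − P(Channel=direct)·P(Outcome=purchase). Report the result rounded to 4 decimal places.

-0.0381

P(Channel=direct) = 0.027 + 0.110 + 0.098 + 0.079 = 0.314.
P(Outcome=purchase) = 0.158 + 0.136 + 0.079 = 0.373.
P(Channel=direct, Outcome=purchase) − P(Channel=direct)P(Outcome=purchase) = 0.079 − 0.314×0.373 = -0.0381.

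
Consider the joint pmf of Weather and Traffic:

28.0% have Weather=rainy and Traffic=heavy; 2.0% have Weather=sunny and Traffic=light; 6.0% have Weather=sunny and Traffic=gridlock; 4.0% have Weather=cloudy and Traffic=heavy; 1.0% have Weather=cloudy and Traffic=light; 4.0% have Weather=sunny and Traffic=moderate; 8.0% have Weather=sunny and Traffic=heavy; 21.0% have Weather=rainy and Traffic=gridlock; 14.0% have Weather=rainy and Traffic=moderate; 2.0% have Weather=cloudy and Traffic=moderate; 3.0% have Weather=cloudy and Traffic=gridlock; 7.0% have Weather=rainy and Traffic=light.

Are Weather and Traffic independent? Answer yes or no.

yes

Every cell satisfies P(Weather,Traffic) = P(Weather)·P(Traffic). For instance P(Weather=sunny) = 0.200, P(Traffic=gridlock) = 0.300, and 0.200×0.300 = 0.060 matches the joint entry. So Weather and Traffic are independent.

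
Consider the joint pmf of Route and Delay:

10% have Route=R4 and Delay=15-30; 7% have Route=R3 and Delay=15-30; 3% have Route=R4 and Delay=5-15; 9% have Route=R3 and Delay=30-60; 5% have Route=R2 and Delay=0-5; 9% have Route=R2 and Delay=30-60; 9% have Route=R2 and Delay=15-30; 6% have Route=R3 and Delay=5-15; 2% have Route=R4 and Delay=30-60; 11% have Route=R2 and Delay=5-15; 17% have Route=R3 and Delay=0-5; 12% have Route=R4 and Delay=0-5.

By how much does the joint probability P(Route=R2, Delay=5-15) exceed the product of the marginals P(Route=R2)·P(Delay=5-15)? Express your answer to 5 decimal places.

P(Route=R2) = 0.05 + 0.11 + 0.09 + 0.09 = 0.34.
P(Delay=5-15) = 0.11 + 0.06 + 0.03 = 0.20.
P(Route=R2, Delay=5-15) − P(Route=R2)P(Delay=5-15) = 0.11 − 0.34×0.20 = 0.04200.

0.04200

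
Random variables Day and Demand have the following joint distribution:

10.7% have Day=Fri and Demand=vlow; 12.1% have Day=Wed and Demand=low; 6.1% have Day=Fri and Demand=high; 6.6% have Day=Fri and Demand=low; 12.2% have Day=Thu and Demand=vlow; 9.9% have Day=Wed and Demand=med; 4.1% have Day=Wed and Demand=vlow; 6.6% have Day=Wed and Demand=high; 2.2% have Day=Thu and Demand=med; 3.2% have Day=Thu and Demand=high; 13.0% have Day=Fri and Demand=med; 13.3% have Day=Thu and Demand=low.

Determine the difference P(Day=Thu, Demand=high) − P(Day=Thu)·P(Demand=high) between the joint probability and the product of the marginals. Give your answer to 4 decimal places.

P(Day=Thu) = 0.122 + 0.133 + 0.022 + 0.032 = 0.309.
P(Demand=high) = 0.066 + 0.032 + 0.061 = 0.159.
P(Day=Thu, Demand=high) − P(Day=Thu)P(Demand=high) = 0.032 − 0.309×0.159 = -0.0171.

-0.0171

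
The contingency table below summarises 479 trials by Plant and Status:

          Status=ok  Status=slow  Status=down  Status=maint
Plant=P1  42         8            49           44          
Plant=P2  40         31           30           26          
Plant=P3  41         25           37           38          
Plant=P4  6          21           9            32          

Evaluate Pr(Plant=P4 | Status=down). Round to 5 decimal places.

0.07200

Total with Status=down: 49 + 30 + 37 + 9 = 125.
P(Plant=P4 | Status=down) = 9/125 = 0.07200.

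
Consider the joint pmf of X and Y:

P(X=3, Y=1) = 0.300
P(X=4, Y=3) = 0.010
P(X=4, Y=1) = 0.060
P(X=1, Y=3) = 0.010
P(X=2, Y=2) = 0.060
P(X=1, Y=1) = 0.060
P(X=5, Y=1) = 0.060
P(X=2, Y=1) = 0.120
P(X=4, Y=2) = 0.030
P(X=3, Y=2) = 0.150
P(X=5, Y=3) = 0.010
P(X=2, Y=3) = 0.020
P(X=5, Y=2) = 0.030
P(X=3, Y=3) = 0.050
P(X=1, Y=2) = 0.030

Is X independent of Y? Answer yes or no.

Every cell satisfies P(X,Y) = P(X)·P(Y). For instance P(X=3) = 0.500, P(Y=1) = 0.600, and 0.500×0.600 = 0.300 matches the joint entry. So X and Y are independent.

yes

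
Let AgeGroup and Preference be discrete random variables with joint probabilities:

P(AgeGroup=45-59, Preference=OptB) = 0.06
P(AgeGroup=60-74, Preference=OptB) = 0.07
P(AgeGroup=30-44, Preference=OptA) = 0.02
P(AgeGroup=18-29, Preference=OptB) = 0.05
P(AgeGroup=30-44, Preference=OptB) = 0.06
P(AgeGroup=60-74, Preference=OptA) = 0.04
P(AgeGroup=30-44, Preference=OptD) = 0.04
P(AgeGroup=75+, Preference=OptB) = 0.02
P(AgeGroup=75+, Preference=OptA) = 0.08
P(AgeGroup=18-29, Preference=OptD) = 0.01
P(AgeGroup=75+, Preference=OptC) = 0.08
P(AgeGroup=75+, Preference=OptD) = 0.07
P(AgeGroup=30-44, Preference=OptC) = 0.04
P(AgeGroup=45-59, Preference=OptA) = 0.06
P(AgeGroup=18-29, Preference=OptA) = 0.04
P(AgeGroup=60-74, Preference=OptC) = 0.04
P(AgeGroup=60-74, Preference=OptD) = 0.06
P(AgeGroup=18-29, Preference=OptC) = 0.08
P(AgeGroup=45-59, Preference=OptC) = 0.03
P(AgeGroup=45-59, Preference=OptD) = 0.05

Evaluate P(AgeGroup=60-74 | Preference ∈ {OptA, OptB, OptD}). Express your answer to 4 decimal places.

P(Preference=OptA) = 0.04 + 0.02 + 0.06 + 0.04 + 0.08 = 0.24.
P(Preference=OptB) = 0.05 + 0.06 + 0.06 + 0.07 + 0.02 = 0.26.
P(Preference=OptD) = 0.01 + 0.04 + 0.05 + 0.06 + 0.07 = 0.23.
P(Preference ∈ {OptA, OptB, OptD}) = 0.24 + 0.26 + 0.23 = 0.73; P(AgeGroup=60-74, Preference ∈ {OptA, OptB, OptD}) = 0.04 + 0.07 + 0.06 = 0.17.
P(AgeGroup=60-74 | Preference ∈ {OptA, OptB, OptD}) = 0.17/0.73 = 0.2329.

0.2329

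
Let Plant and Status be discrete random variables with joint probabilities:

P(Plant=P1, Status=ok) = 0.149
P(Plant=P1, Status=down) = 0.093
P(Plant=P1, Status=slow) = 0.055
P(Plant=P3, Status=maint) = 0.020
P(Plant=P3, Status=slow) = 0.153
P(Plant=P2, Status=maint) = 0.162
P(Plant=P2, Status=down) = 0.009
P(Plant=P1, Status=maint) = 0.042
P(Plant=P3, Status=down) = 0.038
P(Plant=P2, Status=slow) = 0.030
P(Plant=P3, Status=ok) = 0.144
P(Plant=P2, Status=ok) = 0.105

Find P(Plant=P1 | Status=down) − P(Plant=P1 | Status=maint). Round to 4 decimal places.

P(Status=down) = 0.093 + 0.009 + 0.038 = 0.140; P(Plant=P1 | Status=down) = 0.093/0.140 = 0.66429.
P(Status=maint) = 0.042 + 0.162 + 0.020 = 0.224; P(Plant=P1 | Status=maint) = 0.042/0.224 = 0.18750.
Difference = 0.4768.

0.4768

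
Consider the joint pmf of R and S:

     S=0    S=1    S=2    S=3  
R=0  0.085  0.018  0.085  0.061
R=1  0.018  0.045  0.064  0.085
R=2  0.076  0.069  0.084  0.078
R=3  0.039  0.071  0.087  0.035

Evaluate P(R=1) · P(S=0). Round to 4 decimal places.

P(R=1) = 0.018 + 0.045 + 0.064 + 0.085 = 0.212.
P(S=0) = 0.085 + 0.018 + 0.076 + 0.039 = 0.218.
Product: 0.212 × 0.218 = 0.0462.

0.0462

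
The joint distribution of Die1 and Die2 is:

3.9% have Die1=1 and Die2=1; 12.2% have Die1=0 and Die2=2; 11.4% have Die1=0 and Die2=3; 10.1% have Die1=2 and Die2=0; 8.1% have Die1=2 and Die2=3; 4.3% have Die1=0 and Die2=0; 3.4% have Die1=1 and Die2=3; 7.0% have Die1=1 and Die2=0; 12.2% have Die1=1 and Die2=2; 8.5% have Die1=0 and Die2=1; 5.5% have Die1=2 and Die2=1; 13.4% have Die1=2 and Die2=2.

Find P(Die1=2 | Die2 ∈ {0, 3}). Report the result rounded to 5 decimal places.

0.41084

P(Die2=0) = 0.043 + 0.070 + 0.101 = 0.214.
P(Die2=3) = 0.114 + 0.034 + 0.081 = 0.229.
P(Die2 ∈ {0, 3}) = 0.214 + 0.229 = 0.443; P(Die1=2, Die2 ∈ {0, 3}) = 0.101 + 0.081 = 0.182.
P(Die1=2 | Die2 ∈ {0, 3}) = 0.182/0.443 = 0.41084.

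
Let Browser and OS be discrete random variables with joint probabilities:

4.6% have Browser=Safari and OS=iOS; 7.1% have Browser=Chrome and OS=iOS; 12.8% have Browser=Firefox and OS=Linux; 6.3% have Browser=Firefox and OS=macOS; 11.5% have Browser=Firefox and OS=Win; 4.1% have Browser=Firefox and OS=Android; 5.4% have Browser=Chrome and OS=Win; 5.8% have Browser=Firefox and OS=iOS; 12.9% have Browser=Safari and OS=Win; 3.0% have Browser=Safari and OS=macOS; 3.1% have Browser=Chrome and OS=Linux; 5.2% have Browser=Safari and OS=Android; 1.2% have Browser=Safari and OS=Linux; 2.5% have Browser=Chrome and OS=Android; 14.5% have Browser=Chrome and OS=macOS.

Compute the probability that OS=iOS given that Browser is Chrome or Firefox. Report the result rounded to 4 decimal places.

0.1765

P(Browser=Chrome) = 0.054 + 0.145 + 0.031 + 0.071 + 0.025 = 0.326.
P(Browser=Firefox) = 0.115 + 0.063 + 0.128 + 0.058 + 0.041 = 0.405.
P(Browser ∈ {Chrome, Firefox}) = 0.326 + 0.405 = 0.731; P(OS=iOS, Browser ∈ {Chrome, Firefox}) = 0.071 + 0.058 = 0.129.
P(OS=iOS | Browser ∈ {Chrome, Firefox}) = 0.129/0.731 = 0.1765.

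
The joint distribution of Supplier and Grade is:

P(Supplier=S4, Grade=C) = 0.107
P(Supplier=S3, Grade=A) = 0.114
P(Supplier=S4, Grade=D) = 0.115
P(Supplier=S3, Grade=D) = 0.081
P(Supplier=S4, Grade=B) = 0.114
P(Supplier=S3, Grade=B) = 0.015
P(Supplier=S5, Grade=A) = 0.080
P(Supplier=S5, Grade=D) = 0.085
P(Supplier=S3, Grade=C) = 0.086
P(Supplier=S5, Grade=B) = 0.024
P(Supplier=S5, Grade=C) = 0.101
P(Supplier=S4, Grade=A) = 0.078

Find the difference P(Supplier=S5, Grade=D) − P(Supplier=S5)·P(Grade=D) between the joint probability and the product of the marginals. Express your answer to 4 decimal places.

P(Supplier=S5) = 0.080 + 0.024 + 0.101 + 0.085 = 0.290.
P(Grade=D) = 0.081 + 0.115 + 0.085 = 0.281.
P(Supplier=S5, Grade=D) − P(Supplier=S5)P(Grade=D) = 0.085 − 0.290×0.281 = 0.0035.

0.0035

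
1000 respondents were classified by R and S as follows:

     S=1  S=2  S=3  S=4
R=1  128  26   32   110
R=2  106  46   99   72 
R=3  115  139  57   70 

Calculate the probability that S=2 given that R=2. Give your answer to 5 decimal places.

Total with R=2: 106 + 46 + 99 + 72 = 323.
P(S=2 | R=2) = 46/323 = 0.14241.

0.14241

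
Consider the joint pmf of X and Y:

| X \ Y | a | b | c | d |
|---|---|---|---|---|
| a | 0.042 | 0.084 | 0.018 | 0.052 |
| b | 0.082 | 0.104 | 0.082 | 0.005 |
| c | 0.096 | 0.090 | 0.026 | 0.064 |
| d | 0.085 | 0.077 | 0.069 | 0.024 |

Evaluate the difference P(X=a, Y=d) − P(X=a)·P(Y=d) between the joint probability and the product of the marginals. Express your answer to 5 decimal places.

0.02358

P(X=a) = 0.042 + 0.084 + 0.018 + 0.052 = 0.196.
P(Y=d) = 0.052 + 0.005 + 0.064 + 0.024 = 0.145.
P(X=a, Y=d) − P(X=a)P(Y=d) = 0.052 − 0.196×0.145 = 0.02358.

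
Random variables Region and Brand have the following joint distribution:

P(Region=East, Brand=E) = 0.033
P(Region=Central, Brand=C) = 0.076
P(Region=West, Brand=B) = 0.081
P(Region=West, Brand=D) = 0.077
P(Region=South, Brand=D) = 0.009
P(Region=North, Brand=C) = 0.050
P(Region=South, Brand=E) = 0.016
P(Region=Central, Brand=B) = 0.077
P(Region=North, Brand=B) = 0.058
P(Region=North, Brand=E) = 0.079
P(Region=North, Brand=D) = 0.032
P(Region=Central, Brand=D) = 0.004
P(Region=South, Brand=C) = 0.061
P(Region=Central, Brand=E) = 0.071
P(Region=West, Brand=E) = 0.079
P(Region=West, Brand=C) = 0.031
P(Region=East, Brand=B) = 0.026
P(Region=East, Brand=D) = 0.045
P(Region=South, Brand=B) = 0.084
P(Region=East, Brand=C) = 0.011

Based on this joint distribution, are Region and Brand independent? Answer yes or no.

P(Region=Central) = 0.228 and P(Brand=D) = 0.167, so their product is 0.03808, but P(Region=Central, Brand=D) = 0.004. Since these differ, Region and Brand are not independent.

no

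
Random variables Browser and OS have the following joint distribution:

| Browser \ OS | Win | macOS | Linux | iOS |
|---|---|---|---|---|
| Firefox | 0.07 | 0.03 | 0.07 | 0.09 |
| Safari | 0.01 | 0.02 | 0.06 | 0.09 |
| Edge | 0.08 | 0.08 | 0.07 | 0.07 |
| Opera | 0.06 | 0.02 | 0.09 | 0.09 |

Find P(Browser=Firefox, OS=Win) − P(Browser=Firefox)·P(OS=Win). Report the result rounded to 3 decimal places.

0.013

P(Browser=Firefox) = 0.07 + 0.03 + 0.07 + 0.09 = 0.26.
P(OS=Win) = 0.07 + 0.01 + 0.08 + 0.06 = 0.22.
P(Browser=Firefox, OS=Win) − P(Browser=Firefox)P(OS=Win) = 0.07 − 0.26×0.22 = 0.013.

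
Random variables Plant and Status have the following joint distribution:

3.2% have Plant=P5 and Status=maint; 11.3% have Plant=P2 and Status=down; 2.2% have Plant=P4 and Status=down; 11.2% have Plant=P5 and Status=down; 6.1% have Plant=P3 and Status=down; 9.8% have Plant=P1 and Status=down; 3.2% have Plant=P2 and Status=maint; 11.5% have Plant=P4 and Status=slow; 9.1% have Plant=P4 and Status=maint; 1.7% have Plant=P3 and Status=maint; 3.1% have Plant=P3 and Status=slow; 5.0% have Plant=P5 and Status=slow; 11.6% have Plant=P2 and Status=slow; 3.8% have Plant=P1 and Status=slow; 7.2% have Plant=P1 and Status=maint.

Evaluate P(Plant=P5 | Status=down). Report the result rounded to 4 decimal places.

0.2759

P(Status=down) = 0.098 + 0.113 + 0.061 + 0.022 + 0.112 = 0.406.
P(Plant=P5 | Status=down) = 0.112/0.406 = 0.2759.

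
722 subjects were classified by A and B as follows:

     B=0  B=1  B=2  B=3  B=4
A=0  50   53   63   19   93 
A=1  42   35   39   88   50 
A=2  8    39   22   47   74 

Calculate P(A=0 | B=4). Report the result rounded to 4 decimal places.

0.4286

Total with B=4: 93 + 50 + 74 = 217.
P(A=0 | B=4) = 93/217 = 0.4286.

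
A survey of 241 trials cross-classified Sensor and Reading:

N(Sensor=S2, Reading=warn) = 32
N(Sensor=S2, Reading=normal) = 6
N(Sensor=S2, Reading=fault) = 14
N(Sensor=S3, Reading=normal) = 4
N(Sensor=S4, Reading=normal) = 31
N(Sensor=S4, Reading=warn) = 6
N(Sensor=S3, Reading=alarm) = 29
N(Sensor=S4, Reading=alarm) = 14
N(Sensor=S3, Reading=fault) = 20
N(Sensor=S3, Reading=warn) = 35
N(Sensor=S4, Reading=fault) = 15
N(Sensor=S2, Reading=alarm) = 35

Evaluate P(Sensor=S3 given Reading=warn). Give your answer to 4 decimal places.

0.4795

Total with Reading=warn: 32 + 35 + 6 = 73.
P(Sensor=S3 | Reading=warn) = 35/73 = 0.4795.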